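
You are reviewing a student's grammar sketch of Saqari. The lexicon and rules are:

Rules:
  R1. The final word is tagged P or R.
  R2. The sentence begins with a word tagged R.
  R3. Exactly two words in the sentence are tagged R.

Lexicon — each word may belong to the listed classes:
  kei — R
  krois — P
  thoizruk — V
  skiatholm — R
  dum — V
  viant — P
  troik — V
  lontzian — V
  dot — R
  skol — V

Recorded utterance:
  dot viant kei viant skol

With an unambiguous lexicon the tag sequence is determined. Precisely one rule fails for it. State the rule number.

1

Fixed tagging: R P R P V.
Checking each rule: R1 ✗, R2 ✓, R3 ✓.
Only rule 1 fails.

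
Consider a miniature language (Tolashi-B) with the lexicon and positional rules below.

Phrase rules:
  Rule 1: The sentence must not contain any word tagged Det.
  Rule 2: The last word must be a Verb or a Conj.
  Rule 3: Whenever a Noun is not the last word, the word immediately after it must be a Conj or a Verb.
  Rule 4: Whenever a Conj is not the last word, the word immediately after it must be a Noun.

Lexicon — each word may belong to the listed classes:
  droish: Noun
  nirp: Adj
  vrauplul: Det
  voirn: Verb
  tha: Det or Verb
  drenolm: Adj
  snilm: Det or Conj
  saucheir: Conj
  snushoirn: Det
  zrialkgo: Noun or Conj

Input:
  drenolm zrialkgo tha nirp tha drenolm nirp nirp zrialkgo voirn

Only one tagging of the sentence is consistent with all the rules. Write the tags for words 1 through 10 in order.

Adj Noun Verb Adj Verb Adj Adj Adj Noun Verb

Candidates per position — 1:drenolm {Adj}; 2:zrialkgo {Noun,Conj}; 3:tha {Det,Verb}; 4:nirp {Adj}; 5:tha {Det,Verb}; 6:drenolm {Adj}; 7:nirp {Adj}; 8:nirp {Adj}; 9:zrialkgo {Noun,Conj}; 10:voirn {Verb}.
Word 2 cannot be Conj — rule 4 would then fail for every completion. It is Noun.
Word 3 cannot be Det — rule 1 would then fail for every completion. It is Verb.
Word 5 cannot be Det — rule 1 would then fail for every completion. It is Verb.
Word 9 cannot be Conj — rule 4 would then fail for every completion. It is Noun.
So the tagging must be: Adj Noun Verb Adj Verb Adj Adj Adj Noun Verb.
Verifying each rule — rule 1 satisfied; rule 2 satisfied; rule 3 satisfied; rule 4 satisfied.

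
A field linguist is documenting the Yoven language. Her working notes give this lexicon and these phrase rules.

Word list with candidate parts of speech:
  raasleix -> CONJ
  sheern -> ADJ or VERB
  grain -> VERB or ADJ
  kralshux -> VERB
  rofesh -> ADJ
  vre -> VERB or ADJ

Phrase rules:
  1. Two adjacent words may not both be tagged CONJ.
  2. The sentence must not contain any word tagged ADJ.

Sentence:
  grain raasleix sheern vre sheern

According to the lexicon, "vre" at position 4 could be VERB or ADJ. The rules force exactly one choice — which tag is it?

VERB

Candidates per position — 1:grain {VERB,ADJ}; 2:raasleix {CONJ}; 3:sheern {ADJ,VERB}; 4:vre {VERB,ADJ}; 5:sheern {ADJ,VERB}.
Word 1 cannot be ADJ — rule 2 would then fail for every completion. It is VERB.
Word 3 cannot be ADJ — rule 2 would then fail for every completion. It is VERB.
Word 4 cannot be ADJ — rule 2 would then fail for every completion. It is VERB.
Word 5 cannot be ADJ — rule 2 would then fail for every completion. It is VERB.
That leaves exactly one tagging: VERB CONJ VERB VERB VERB.
Checking: rule 1 ok; rule 2 ok.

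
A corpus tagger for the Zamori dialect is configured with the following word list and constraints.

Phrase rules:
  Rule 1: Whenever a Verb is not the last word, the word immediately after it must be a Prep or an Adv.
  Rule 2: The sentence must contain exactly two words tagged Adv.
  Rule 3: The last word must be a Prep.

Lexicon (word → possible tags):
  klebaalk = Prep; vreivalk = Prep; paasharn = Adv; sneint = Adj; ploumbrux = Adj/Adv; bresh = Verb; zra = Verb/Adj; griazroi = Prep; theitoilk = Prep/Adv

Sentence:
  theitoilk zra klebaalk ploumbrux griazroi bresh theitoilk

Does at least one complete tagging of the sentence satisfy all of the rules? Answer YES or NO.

YES

Candidates per position — 1:theitoilk {Prep,Adv}; 2:zra {Verb,Adj}; 3:klebaalk {Prep}; 4:ploumbrux {Adj,Adv}; 5:griazroi {Prep}; 6:bresh {Verb}; 7:theitoilk {Prep,Adv}.
One satisfying assignment: Adv Verb Prep Adv Prep Verb Prep.
Rule-by-rule: rule 1 satisfied; rule 2 satisfied; rule 3 satisfied.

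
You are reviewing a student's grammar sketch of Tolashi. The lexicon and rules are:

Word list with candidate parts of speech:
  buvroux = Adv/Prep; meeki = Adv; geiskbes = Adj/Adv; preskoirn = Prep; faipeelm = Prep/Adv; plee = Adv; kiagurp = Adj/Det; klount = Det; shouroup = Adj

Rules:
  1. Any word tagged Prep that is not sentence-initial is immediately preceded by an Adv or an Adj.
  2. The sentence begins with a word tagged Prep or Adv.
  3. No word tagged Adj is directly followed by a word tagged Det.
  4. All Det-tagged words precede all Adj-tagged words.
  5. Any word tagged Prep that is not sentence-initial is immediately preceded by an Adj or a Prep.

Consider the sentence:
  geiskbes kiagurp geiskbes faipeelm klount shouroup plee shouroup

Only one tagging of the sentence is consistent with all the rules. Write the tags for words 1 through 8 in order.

Adv Det Adv Adv Det Adj Adv Adj

Candidates per position — 1:geiskbes {Adj,Adv}; 2:kiagurp {Adj,Det}; 3:geiskbes {Adj,Adv}; 4:faipeelm {Prep,Adv}; 5:klount {Det}; 6:shouroup {Adj}; 7:plee {Adv}; 8:shouroup {Adj}.
Position 1: Adj is ruled out by rule 2; that leaves Adv.
Position 2: Adj is ruled out by rule 4; that leaves Det.
Position 3: Adj is ruled out by rule 4; that leaves Adv.
Position 4: Prep is ruled out by rule 5; that leaves Adv.
The unique satisfying tagging is: Adv Det Adv Adv Det Adj Adv Adj.
Rule-by-rule: rule 1 holds; rule 2 holds; rule 3 holds; rule 4 holds; rule 5 holds.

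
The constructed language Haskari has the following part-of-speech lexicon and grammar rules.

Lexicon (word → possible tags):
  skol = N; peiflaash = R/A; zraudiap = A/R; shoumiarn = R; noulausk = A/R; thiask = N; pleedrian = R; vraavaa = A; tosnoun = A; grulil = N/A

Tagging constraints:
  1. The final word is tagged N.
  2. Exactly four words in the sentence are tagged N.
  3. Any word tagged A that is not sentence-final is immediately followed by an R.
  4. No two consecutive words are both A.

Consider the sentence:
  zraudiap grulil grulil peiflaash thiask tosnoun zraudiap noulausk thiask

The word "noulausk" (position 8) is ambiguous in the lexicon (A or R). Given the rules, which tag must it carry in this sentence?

R

Candidates per position — 1:zraudiap {A,R}; 2:grulil {N,A}; 3:grulil {N,A}; 4:peiflaash {R,A}; 5:thiask {N}; 6:tosnoun {A}; 7:zraudiap {A,R}; 8:noulausk {A,R}; 9:thiask {N}.
At position 1, choosing A makes rule 3 impossible to satisfy; hence R.
At position 2, choosing A makes rule 2 impossible to satisfy; hence N.
At position 3, choosing A makes rule 2 impossible to satisfy; hence N.
At position 4, choosing A makes rule 3 impossible to satisfy; hence R.
At position 7, choosing A makes rule 3 impossible to satisfy; hence R.
At position 8, choosing A makes rule 3 impossible to satisfy; hence R.
The unique satisfying tagging is: R N N R N A R R N.
Check: rule 1 ok; rule 2 ok; rule 3 ok; rule 4 ok.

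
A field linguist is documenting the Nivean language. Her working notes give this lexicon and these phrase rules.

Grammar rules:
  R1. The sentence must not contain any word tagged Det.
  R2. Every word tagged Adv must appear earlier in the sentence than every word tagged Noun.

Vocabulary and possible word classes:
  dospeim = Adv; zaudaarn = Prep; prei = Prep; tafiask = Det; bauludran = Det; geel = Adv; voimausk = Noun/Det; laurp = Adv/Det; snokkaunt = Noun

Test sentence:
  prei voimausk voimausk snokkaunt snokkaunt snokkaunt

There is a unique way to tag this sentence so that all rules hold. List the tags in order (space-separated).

Prep Noun Noun Noun Noun Noun

Candidates per position — 1:prei {Prep}; 2:voimausk {Noun,Det}; 3:voimausk {Noun,Det}; 4:snokkaunt {Noun}; 5:snokkaunt {Noun}; 6:snokkaunt {Noun}.
Position 2: tagging it Det would leave rule 1 unsatisfiable, so it must be Noun.
Position 3: tagging it Det would leave rule 1 unsatisfiable, so it must be Noun.
The only consistent sequence is: Prep Noun Noun Noun Noun Noun.
Check: rule 1 ✓; rule 2 ✓.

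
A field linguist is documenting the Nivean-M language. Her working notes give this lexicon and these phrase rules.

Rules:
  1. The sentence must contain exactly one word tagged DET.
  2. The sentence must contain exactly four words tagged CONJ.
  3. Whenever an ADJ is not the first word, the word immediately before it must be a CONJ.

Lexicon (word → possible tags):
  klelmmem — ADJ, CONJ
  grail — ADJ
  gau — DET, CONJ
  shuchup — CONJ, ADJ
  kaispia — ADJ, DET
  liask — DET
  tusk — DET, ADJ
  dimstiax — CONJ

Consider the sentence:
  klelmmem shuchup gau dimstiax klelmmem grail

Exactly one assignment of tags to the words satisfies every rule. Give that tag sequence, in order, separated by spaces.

Candidates per position — 1:klelmmem {ADJ,CONJ}; 2:shuchup {CONJ,ADJ}; 3:gau {DET,CONJ}; 4:dimstiax {CONJ}; 5:klelmmem {ADJ,CONJ}; 6:grail {ADJ}.
Position 3: CONJ is ruled out by rule 1; that leaves DET.
Position 5: ADJ is ruled out by rule 2; that leaves CONJ.
Position 1: ADJ is ruled out by rule 2; that leaves CONJ.
Position 2: ADJ is ruled out by rule 2; that leaves CONJ.
The unique satisfying tagging is: CONJ CONJ DET CONJ CONJ ADJ.
Checking: rule 1 ok; rule 2 ok; rule 3 ok.

CONJ CONJ DET CONJ CONJ ADJ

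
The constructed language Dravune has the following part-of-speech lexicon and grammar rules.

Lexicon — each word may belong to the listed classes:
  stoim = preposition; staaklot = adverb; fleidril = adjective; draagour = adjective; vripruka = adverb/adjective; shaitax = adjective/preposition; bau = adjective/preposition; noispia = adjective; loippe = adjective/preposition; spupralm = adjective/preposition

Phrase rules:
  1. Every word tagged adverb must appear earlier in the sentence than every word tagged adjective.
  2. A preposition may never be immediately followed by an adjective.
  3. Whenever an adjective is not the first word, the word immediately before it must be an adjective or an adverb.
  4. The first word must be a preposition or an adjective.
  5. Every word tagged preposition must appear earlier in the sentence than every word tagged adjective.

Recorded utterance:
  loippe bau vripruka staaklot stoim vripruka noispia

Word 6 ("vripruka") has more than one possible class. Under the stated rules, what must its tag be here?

adverb

Candidates per position — 1:loippe {adjective,preposition}; 2:bau {adjective,preposition}; 3:vripruka {adverb,adjective}; 4:staaklot {adverb}; 5:stoim {preposition}; 6:vripruka {adverb,adjective}; 7:noispia {adjective}.
If word 1 were adjective, no tagging could satisfy rule 1; so word 1 is preposition.
If word 2 were adjective, no tagging could satisfy rule 1; so word 2 is preposition.
If word 3 were adjective, no tagging could satisfy rule 1; so word 3 is adverb.
If word 6 were adjective, no tagging could satisfy rule 2; so word 6 is adverb.
That leaves exactly one tagging: preposition preposition adverb adverb preposition adverb adjective.
Check: rule 1 satisfied; rule 2 satisfied; rule 3 satisfied; rule 4 satisfied; rule 5 satisfied.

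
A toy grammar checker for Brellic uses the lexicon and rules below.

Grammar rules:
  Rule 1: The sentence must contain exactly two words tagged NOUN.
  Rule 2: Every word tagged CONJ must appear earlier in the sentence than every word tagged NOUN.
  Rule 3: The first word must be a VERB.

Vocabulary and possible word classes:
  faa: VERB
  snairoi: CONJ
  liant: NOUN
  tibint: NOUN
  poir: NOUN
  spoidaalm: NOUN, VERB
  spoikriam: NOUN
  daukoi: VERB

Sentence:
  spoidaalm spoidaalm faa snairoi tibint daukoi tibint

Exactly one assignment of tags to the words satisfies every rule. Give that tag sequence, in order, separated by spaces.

VERB VERB VERB CONJ NOUN VERB NOUN

Candidates per position — 1:spoidaalm {NOUN,VERB}; 2:spoidaalm {NOUN,VERB}; 3:faa {VERB}; 4:snairoi {CONJ}; 5:tibint {NOUN}; 6:daukoi {VERB}; 7:tibint {NOUN}.
Position 1: NOUN is ruled out by rule 1; that leaves VERB.
Position 2: NOUN is ruled out by rule 1; that leaves VERB.
So the tagging must be: VERB VERB VERB CONJ NOUN VERB NOUN.
Checking: rule 1 holds; rule 2 holds; rule 3 holds.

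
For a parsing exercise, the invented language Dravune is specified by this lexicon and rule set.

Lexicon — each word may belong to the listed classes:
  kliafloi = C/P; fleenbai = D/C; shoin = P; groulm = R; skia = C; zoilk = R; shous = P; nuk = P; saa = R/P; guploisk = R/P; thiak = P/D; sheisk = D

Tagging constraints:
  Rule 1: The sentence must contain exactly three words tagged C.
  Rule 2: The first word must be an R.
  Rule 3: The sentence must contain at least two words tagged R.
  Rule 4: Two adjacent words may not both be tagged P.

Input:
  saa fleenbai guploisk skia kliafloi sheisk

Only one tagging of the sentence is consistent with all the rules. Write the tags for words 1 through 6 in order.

Candidates per position — 1:saa {R,P}; 2:fleenbai {D,C}; 3:guploisk {R,P}; 4:skia {C}; 5:kliafloi {C,P}; 6:sheisk {D}.
Position 1: P is ruled out by rule 2; that leaves R.
Position 2: D is ruled out by rule 1; that leaves C.
Position 3: P is ruled out by rule 3; that leaves R.
Position 5: P is ruled out by rule 1; that leaves C.
That leaves exactly one tagging: R C R C C D.
Verifying each rule — rule 1 ✓; rule 2 ✓; rule 3 ✓; rule 4 ✓.

R C R C C D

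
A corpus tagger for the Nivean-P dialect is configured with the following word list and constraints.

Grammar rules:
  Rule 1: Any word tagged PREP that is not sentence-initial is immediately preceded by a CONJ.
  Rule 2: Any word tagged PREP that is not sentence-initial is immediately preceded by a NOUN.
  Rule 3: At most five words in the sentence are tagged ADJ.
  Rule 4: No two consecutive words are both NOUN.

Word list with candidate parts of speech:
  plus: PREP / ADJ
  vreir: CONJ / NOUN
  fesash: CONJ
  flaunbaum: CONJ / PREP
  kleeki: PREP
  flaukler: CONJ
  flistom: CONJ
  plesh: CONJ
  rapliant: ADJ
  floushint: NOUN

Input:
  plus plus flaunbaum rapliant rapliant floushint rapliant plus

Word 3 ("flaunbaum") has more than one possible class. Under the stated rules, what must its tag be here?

CONJ

Candidates per position — 1:plus {PREP,ADJ}; 2:plus {PREP,ADJ}; 3:flaunbaum {CONJ,PREP}; 4:rapliant {ADJ}; 5:rapliant {ADJ}; 6:floushint {NOUN}; 7:rapliant {ADJ}; 8:plus {PREP,ADJ}.
At position 2, choosing PREP makes rule 1 impossible to satisfy; hence ADJ.
At position 3, choosing PREP makes rule 1 impossible to satisfy; hence CONJ.
At position 8, choosing PREP makes rule 1 impossible to satisfy; hence ADJ.
At position 1, choosing ADJ makes rule 3 impossible to satisfy; hence PREP.
So the tagging must be: PREP ADJ CONJ ADJ ADJ NOUN ADJ ADJ.
Rule-by-rule: rule 1 satisfied; rule 2 satisfied; rule 3 satisfied; rule 4 satisfied.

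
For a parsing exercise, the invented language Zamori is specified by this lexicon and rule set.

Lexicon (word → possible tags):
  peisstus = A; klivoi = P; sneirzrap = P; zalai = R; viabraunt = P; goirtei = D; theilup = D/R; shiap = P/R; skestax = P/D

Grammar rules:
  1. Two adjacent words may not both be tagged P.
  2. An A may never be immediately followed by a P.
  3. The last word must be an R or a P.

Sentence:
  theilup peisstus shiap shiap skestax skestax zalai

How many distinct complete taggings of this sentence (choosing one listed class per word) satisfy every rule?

Candidates per position — 1:theilup {D,R}; 2:peisstus {A}; 3:shiap {P,R}; 4:shiap {P,R}; 5:skestax {P,D}; 6:skestax {P,D}; 7:zalai {R}.
There are 32 candidate sequences in total.
Checking each against the rules leaves 10 sequences.
Count = 10.

10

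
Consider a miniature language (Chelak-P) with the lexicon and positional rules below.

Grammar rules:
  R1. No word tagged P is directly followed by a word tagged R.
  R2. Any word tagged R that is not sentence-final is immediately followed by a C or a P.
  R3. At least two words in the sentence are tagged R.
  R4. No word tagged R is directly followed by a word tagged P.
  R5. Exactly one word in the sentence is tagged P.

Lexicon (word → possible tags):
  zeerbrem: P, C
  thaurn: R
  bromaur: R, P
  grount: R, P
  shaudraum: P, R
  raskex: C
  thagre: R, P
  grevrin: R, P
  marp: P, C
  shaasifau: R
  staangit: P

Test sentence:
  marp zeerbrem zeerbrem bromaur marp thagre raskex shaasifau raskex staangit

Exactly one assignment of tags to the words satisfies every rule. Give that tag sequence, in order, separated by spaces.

C C C R C R C R C P

Candidates per position — 1:marp {P,C}; 2:zeerbrem {P,C}; 3:zeerbrem {P,C}; 4:bromaur {R,P}; 5:marp {P,C}; 6:thagre {R,P}; 7:raskex {C}; 8:shaasifau {R}; 9:raskex {C}; 10:staangit {P}.
At position 1, choosing P makes rule 5 impossible to satisfy; hence C.
At position 2, choosing P makes rule 5 impossible to satisfy; hence C.
At position 3, choosing P makes rule 5 impossible to satisfy; hence C.
At position 4, choosing P makes rule 5 impossible to satisfy; hence R.
At position 5, choosing P makes rule 4 impossible to satisfy; hence C.
At position 6, choosing P makes rule 5 impossible to satisfy; hence R.
The only consistent sequence is: C C C R C R C R C P.
Check: rule 1 holds; rule 2 holds; rule 3 holds; rule 4 holds; rule 5 holds.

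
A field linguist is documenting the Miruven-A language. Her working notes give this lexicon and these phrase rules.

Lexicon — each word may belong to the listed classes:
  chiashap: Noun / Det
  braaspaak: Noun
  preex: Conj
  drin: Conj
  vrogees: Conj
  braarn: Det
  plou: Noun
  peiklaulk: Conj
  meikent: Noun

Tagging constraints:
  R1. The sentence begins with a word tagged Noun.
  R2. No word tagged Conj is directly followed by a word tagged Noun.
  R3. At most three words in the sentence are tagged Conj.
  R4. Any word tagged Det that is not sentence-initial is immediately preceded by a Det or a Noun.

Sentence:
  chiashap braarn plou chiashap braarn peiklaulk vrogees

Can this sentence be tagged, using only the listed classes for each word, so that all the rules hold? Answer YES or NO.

Candidates per position — 1:chiashap {Noun,Det}; 2:braarn {Det}; 3:plou {Noun}; 4:chiashap {Noun,Det}; 5:braarn {Det}; 6:peiklaulk {Conj}; 7:vrogees {Conj}.
One satisfying assignment: Noun Det Noun Det Det Conj Conj.
Checking: rule 1 holds; rule 2 holds; rule 3 holds; rule 4 holds.

YES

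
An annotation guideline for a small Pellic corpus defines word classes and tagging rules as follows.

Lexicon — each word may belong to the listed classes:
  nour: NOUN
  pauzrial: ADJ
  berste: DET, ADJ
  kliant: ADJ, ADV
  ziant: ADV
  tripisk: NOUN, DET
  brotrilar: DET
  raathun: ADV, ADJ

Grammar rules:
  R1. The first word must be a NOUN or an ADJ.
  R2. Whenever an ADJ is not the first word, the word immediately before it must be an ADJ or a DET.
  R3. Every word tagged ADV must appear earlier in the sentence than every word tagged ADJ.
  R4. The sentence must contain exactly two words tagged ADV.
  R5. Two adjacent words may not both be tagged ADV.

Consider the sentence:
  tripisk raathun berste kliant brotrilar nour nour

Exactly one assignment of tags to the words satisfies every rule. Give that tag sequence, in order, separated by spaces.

NOUN ADV DET ADV DET NOUN NOUN

Candidates per position — 1:tripisk {NOUN,DET}; 2:raathun {ADV,ADJ}; 3:berste {DET,ADJ}; 4:kliant {ADJ,ADV}; 5:brotrilar {DET}; 6:nour {NOUN}; 7:nour {NOUN}.
Position 1: DET is ruled out by rule 1; that leaves NOUN.
Position 2: ADJ is ruled out by rule 2; that leaves ADV.
Position 3: ADJ is ruled out by rule 2; that leaves DET.
Position 4: ADJ is ruled out by rule 4; that leaves ADV.
So the tagging must be: NOUN ADV DET ADV DET NOUN NOUN.
Verifying each rule — rule 1 holds; rule 2 holds; rule 3 holds; rule 4 holds; rule 5 holds.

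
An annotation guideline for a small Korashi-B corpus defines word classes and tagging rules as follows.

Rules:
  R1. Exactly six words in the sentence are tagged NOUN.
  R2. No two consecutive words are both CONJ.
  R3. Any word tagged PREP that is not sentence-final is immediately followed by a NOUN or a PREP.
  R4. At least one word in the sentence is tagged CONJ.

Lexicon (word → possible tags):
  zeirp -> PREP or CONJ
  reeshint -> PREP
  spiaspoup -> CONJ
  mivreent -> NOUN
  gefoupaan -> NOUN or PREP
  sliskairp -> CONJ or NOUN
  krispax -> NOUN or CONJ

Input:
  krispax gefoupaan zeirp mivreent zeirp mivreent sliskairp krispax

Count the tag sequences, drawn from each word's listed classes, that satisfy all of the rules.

3

Candidates per position — 1:krispax {NOUN,CONJ}; 2:gefoupaan {NOUN,PREP}; 3:zeirp {PREP,CONJ}; 4:mivreent {NOUN}; 5:zeirp {PREP,CONJ}; 6:mivreent {NOUN}; 7:sliskairp {CONJ,NOUN}; 8:krispax {NOUN,CONJ}.
There are 64 candidate sequences in total.
The sequences that satisfy every rule: NOUN NOUN PREP NOUN CONJ NOUN NOUN NOUN; NOUN NOUN CONJ NOUN PREP NOUN NOUN NOUN; NOUN NOUN CONJ NOUN CONJ NOUN NOUN NOUN.
Count = 3.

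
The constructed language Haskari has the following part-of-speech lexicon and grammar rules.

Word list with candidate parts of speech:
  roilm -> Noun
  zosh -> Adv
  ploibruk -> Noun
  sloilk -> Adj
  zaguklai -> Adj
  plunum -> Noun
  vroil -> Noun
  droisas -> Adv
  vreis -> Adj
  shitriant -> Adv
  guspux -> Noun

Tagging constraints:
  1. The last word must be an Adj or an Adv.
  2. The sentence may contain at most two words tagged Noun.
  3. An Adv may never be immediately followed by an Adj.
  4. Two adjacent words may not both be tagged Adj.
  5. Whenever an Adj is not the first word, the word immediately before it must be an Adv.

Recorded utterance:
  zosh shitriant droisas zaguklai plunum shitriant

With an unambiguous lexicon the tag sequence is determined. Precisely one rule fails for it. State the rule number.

Fixed tagging: Adv Adv Adv Adj Noun Adv.
Applying the rules: R1 pass, R2 pass, R3 fail, R4 pass, R5 pass.
Only rule 3 fails.

3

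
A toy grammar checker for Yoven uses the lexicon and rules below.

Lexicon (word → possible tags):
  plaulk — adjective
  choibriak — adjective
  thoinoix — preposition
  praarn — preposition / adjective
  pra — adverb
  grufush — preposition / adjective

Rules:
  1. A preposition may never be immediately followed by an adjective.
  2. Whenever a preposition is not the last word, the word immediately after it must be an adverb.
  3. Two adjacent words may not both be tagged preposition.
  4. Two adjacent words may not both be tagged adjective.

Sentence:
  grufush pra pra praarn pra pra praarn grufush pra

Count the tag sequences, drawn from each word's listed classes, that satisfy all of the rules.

Candidates per position — 1:grufush {preposition,adjective}; 2:pra {adverb}; 3:pra {adverb}; 4:praarn {preposition,adjective}; 5:pra {adverb}; 6:pra {adverb}; 7:praarn {preposition,adjective}; 8:grufush {preposition,adjective}; 9:pra {adverb}.
There are 16 candidate sequences in total.
The sequences that satisfy every rule: preposition adverb adverb preposition adverb adverb adjective preposition adverb; preposition adverb adverb adjective adverb adverb adjective preposition adverb; adjective adverb adverb preposition adverb adverb adjective preposition adverb; adjective adverb adverb adjective adverb adverb adjective preposition adverb.
Count = 4.

4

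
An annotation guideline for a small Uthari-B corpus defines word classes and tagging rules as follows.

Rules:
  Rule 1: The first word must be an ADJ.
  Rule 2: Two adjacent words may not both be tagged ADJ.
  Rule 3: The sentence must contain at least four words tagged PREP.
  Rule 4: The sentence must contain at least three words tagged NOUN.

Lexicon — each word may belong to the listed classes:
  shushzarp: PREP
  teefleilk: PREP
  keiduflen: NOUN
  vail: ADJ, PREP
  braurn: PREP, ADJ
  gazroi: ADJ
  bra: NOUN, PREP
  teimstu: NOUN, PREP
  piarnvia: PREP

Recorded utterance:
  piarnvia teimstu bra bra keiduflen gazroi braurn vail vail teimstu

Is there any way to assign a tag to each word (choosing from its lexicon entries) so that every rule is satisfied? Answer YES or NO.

NO

Candidates per position — 1:piarnvia {PREP}; 2:teimstu {NOUN,PREP}; 3:bra {NOUN,PREP}; 4:bra {NOUN,PREP}; 5:keiduflen {NOUN}; 6:gazroi {ADJ}; 7:braurn {PREP,ADJ}; 8:vail {ADJ,PREP}; 9:vail {ADJ,PREP}; 10:teimstu {NOUN,PREP}.
Rule 1 cannot be satisfied by any choice of tags from the lexicon.
So there is no consistent tagging.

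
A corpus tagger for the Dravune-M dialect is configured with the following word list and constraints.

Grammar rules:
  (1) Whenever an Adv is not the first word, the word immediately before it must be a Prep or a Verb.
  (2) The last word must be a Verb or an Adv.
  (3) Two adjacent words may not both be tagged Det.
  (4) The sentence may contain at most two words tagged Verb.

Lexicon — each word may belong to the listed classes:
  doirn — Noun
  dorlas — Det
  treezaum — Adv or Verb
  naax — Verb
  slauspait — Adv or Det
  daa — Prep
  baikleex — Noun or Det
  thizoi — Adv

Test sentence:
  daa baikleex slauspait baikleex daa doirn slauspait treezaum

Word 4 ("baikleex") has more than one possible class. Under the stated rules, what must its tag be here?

Noun

Candidates per position — 1:daa {Prep}; 2:baikleex {Noun,Det}; 3:slauspait {Adv,Det}; 4:baikleex {Noun,Det}; 5:daa {Prep}; 6:doirn {Noun}; 7:slauspait {Adv,Det}; 8:treezaum {Adv,Verb}.
If word 3 were Adv, no tagging could satisfy rule 1; so word 3 is Det.
If word 4 were Det, no tagging could satisfy rule 3; so word 4 is Noun.
If word 7 were Adv, no tagging could satisfy rule 1; so word 7 is Det.
If word 8 were Adv, no tagging could satisfy rule 1; so word 8 is Verb.
If word 2 were Det, no tagging could satisfy rule 3; so word 2 is Noun.
The unique satisfying tagging is: Prep Noun Det Noun Prep Noun Det Verb.
Verifying each rule — rule 1 ✓; rule 2 ✓; rule 3 ✓; rule 4 ✓.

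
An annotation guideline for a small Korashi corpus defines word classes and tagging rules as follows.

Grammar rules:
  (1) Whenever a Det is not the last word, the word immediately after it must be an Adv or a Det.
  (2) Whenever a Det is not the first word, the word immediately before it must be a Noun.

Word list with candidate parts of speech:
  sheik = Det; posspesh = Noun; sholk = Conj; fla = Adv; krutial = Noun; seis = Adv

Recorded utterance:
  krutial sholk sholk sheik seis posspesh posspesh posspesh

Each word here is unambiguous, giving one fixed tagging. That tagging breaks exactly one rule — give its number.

2

Fixed tagging: Noun Conj Conj Det Adv Noun Noun Noun.
Applying the rules: R1 ok, R2 fails.
Only rule 2 fails.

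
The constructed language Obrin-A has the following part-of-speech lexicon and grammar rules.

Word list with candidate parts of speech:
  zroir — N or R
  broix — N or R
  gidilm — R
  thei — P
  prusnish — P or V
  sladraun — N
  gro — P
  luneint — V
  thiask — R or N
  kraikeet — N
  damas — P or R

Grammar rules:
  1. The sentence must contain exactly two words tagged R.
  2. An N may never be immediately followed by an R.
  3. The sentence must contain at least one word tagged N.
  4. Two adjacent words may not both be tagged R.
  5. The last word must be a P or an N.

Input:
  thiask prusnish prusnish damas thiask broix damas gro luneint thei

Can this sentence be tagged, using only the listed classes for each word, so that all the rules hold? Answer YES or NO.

YES

Candidates per position — 1:thiask {R,N}; 2:prusnish {P,V}; 3:prusnish {P,V}; 4:damas {P,R}; 5:thiask {R,N}; 6:broix {N,R}; 7:damas {P,R}; 8:gro {P}; 9:luneint {V}; 10:thei {P}.
One satisfying assignment: R V V R N N P P V P.
Rule-by-rule: rule 1 ok; rule 2 ok; rule 3 ok; rule 4 ok; rule 5 ok.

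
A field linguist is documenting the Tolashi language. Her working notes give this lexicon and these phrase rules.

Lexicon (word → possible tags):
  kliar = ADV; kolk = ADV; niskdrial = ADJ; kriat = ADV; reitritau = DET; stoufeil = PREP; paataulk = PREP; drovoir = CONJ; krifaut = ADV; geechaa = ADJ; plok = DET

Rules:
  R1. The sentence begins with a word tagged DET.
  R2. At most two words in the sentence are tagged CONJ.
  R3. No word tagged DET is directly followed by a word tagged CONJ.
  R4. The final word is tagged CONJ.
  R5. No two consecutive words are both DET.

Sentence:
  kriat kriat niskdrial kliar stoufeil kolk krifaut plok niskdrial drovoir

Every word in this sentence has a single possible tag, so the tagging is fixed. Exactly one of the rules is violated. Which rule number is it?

1

Fixed tagging: ADV ADV ADJ ADV PREP ADV ADV DET ADJ CONJ.
Applying the rules: R1 fail, R2 pass, R3 pass, R4 pass, R5 pass.
Only rule 1 fails.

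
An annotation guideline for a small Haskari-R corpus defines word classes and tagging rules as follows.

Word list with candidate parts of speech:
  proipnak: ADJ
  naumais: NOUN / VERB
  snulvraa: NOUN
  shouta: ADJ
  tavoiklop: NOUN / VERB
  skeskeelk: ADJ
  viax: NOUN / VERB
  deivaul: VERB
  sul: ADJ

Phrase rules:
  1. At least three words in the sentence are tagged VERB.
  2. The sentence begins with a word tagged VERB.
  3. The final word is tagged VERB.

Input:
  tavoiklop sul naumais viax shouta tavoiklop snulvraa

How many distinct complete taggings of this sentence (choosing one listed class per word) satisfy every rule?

0

Candidates per position — 1:tavoiklop {NOUN,VERB}; 2:sul {ADJ}; 3:naumais {NOUN,VERB}; 4:viax {NOUN,VERB}; 5:shouta {ADJ}; 6:tavoiklop {NOUN,VERB}; 7:snulvraa {NOUN}.
There are 16 candidate sequences in total.
Rule 3 cannot be satisfied by any choice of tags from the lexicon.
So there is no consistent tagging.
Count = 0.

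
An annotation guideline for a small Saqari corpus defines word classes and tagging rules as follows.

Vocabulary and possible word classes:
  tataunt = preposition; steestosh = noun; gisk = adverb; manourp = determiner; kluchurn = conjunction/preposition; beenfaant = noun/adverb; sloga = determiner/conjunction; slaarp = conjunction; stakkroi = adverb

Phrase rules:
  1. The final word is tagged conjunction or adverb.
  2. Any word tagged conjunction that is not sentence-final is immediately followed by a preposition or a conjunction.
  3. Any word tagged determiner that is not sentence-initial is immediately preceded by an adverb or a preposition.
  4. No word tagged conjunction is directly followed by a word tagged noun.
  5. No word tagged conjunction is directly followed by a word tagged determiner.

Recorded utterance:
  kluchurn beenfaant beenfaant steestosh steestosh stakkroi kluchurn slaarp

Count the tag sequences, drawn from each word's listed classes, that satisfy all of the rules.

8

Candidates per position — 1:kluchurn {conjunction,preposition}; 2:beenfaant {noun,adverb}; 3:beenfaant {noun,adverb}; 4:steestosh {noun}; 5:steestosh {noun}; 6:stakkroi {adverb}; 7:kluchurn {conjunction,preposition}; 8:slaarp {conjunction}.
There are 16 candidate sequences in total.
Checking each against the rules leaves 8 sequences.
Count = 8.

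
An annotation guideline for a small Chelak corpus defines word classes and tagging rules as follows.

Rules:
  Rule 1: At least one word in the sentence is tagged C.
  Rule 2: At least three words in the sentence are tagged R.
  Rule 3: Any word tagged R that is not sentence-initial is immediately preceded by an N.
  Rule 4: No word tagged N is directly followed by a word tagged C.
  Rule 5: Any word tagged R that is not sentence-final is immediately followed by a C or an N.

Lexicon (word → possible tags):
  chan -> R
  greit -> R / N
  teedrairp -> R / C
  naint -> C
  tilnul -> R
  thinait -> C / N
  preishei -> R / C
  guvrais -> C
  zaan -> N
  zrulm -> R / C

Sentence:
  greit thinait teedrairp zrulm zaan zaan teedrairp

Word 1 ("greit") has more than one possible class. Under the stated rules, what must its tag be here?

Candidates per position — 1:greit {R,N}; 2:thinait {C,N}; 3:teedrairp {R,C}; 4:zrulm {R,C}; 5:zaan {N}; 6:zaan {N}; 7:teedrairp {R,C}.
Position 4: tagging it R would leave rule 3 unsatisfiable, so it must be C.
Position 7: tagging it C would leave rule 2 unsatisfiable, so it must be R.
Position 1: tagging it N would leave rule 2 unsatisfiable, so it must be R.
Position 3: tagging it C would leave rule 2 unsatisfiable, so it must be R.
Position 2: tagging it C would leave rule 3 unsatisfiable, so it must be N.
So the tagging must be: R N R C N N R.
Verifying each rule — rule 1 satisfied; rule 2 satisfied; rule 3 satisfied; rule 4 satisfied; rule 5 satisfied.

R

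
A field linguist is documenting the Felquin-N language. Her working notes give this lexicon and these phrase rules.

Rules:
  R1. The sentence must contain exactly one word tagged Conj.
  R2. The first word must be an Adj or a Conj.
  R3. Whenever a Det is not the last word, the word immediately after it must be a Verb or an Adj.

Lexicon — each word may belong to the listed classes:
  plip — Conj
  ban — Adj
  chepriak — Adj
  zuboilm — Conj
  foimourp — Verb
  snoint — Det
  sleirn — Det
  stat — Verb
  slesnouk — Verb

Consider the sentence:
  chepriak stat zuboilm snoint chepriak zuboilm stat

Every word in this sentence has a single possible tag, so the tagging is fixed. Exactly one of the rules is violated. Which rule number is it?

Fixed tagging: Adj Verb Conj Det Adj Conj Verb.
Rule check: R1 fail, R2 pass, R3 pass.
Only rule 1 fails.

1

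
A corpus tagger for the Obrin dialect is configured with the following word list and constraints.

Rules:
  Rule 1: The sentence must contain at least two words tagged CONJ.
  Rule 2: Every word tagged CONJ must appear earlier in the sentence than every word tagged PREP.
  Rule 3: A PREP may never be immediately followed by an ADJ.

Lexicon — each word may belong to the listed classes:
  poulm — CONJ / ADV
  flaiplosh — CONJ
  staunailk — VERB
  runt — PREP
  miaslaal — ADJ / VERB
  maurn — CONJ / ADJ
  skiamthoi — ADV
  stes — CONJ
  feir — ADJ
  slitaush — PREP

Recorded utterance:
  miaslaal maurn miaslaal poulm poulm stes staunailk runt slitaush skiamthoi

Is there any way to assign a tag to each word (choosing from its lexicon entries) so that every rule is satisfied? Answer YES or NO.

YES

Candidates per position — 1:miaslaal {ADJ,VERB}; 2:maurn {CONJ,ADJ}; 3:miaslaal {ADJ,VERB}; 4:poulm {CONJ,ADV}; 5:poulm {CONJ,ADV}; 6:stes {CONJ}; 7:staunailk {VERB}; 8:runt {PREP}; 9:slitaush {PREP}; 10:skiamthoi {ADV}.
One satisfying assignment: ADJ ADJ VERB ADV CONJ CONJ VERB PREP PREP ADV.
Check: rule 1 holds; rule 2 holds; rule 3 holds.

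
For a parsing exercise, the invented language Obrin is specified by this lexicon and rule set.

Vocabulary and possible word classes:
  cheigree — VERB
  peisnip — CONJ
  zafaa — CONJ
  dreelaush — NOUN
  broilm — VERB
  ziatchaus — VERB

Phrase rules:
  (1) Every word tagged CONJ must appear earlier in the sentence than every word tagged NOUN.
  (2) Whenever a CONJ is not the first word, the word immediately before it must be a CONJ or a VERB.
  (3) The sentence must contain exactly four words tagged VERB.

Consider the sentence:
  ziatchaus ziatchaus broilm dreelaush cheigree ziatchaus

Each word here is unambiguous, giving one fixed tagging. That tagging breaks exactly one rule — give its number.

3

Fixed tagging: VERB VERB VERB NOUN VERB VERB.
Checking each rule: R1 ok, R2 ok, R3 fails.
Only rule 3 fails.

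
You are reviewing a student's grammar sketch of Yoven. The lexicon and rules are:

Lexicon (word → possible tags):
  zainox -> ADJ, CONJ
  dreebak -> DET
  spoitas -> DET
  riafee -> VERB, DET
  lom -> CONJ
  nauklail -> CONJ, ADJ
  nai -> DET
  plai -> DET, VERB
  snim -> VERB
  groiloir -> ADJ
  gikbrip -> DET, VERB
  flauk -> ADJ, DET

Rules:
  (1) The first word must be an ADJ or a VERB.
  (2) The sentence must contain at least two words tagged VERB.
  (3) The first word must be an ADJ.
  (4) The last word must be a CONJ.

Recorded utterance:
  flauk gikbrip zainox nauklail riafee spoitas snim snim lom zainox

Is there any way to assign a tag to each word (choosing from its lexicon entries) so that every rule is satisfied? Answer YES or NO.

Candidates per position — 1:flauk {ADJ,DET}; 2:gikbrip {DET,VERB}; 3:zainox {ADJ,CONJ}; 4:nauklail {CONJ,ADJ}; 5:riafee {VERB,DET}; 6:spoitas {DET}; 7:snim {VERB}; 8:snim {VERB}; 9:lom {CONJ}; 10:zainox {ADJ,CONJ}.
One satisfying assignment: ADJ DET ADJ ADJ VERB DET VERB VERB CONJ CONJ.
Rule-by-rule: rule 1 ✓; rule 2 ✓; rule 3 ✓; rule 4 ✓.

YES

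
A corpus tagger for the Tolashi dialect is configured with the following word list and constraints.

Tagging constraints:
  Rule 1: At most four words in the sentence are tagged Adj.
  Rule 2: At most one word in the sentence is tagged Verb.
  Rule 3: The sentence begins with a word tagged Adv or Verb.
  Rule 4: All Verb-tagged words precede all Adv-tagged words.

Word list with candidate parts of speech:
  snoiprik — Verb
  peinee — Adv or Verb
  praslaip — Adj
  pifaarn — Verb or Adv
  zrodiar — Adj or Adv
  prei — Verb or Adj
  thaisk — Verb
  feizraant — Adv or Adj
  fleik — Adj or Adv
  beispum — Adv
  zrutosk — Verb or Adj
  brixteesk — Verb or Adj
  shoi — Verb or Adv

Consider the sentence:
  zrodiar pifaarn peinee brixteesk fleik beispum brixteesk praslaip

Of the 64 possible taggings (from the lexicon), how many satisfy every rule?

2

Candidates per position — 1:zrodiar {Adj,Adv}; 2:pifaarn {Verb,Adv}; 3:peinee {Adv,Verb}; 4:brixteesk {Verb,Adj}; 5:fleik {Adj,Adv}; 6:beispum {Adv}; 7:brixteesk {Verb,Adj}; 8:praslaip {Adj}.
There are 64 candidate sequences in total.
The sequences that satisfy every rule: Adv Adv Adv Adj Adj Adv Adj Adj; Adv Adv Adv Adj Adv Adv Adj Adj.
Count = 2.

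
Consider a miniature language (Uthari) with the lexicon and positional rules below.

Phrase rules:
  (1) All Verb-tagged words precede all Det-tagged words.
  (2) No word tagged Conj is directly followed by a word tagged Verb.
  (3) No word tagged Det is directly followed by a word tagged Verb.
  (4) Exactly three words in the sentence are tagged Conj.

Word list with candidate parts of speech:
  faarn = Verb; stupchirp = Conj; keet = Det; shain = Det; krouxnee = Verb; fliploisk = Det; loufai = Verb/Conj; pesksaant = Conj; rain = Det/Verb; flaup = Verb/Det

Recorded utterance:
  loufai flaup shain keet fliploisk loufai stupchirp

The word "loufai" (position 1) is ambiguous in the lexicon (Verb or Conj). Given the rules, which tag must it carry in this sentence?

Conj

Candidates per position — 1:loufai {Verb,Conj}; 2:flaup {Verb,Det}; 3:shain {Det}; 4:keet {Det}; 5:fliploisk {Det}; 6:loufai {Verb,Conj}; 7:stupchirp {Conj}.
Position 1: tagging it Verb would leave rule 4 unsatisfiable, so it must be Conj.
Position 2: tagging it Verb would leave rule 2 unsatisfiable, so it must be Det.
Position 6: tagging it Verb would leave rule 1 unsatisfiable, so it must be Conj.
The only consistent sequence is: Conj Det Det Det Det Conj Conj.
Check: rule 1 satisfied; rule 2 satisfied; rule 3 satisfied; rule 4 satisfied.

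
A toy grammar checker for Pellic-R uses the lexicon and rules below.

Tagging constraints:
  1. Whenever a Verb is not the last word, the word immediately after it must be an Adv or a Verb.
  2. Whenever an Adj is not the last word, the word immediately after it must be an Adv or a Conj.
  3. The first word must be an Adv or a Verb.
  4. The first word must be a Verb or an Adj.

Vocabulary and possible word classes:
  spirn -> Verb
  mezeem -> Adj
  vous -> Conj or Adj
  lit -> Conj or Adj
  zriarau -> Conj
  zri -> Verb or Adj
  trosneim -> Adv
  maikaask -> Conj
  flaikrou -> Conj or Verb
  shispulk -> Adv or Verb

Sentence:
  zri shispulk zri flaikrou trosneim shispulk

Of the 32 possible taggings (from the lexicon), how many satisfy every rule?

Candidates per position — 1:zri {Verb,Adj}; 2:shispulk {Adv,Verb}; 3:zri {Verb,Adj}; 4:flaikrou {Conj,Verb}; 5:trosneim {Adv}; 6:shispulk {Adv,Verb}.
There are 32 candidate sequences in total.
Checking each against the rules leaves 6 sequences.
Count = 6.

6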